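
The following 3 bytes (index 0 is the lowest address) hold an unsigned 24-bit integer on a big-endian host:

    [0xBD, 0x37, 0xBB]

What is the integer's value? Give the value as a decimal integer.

12400571

Big-endian stores the most-significant byte at the lowest address.
The bytes are already most-significant first: 0xBD37BB.
0xBD37BB = 12400571.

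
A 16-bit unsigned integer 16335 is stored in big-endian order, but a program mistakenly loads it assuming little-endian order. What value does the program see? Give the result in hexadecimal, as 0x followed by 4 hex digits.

0xCF3F

16335 in 16-bit hexadecimal is 0x3FCF.
Stored big-endian, the bytes at ascending addresses are 3F CF.
Read back as little-endian, the first byte is least significant, giving 0xCF3F.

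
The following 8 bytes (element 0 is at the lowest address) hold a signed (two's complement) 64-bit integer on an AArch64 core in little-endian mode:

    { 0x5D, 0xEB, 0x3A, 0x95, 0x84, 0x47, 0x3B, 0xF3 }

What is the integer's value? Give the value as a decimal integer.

-920063064102212771

Little-endian stores the least-significant byte at the lowest address.
Reassemble most-significant byte first: F3 3B 47 84 95 3A EB 5D → 0xF33B4784953AEB5D.
Top bit is set, so as a signed 64-bit value this is 0xF33B4784953AEB5D − 2^64 = -920063064102212771.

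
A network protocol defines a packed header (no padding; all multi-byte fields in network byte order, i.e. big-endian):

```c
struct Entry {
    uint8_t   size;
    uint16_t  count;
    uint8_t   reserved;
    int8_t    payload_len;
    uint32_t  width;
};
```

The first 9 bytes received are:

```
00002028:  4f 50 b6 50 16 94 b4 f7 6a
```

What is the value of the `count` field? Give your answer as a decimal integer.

`count` follows `size` (1 byte), so it starts at byte offset 1 and occupies 2 bytes.
Bytes at offsets 1..2: 50 B6.
In big-endian order the high byte comes first in memory.
The bytes are already most-significant first: 0x50B6.
0x50B6 = 20662.

20662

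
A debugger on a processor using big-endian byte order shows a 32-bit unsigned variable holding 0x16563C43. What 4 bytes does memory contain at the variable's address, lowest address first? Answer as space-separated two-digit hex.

16 56 3C 43

Split into bytes (most-significant first): 16 56 3C 43.
In big-endian order the high byte comes first in memory.
So the memory order matches the most-significant-first order: 16 56 3C 43.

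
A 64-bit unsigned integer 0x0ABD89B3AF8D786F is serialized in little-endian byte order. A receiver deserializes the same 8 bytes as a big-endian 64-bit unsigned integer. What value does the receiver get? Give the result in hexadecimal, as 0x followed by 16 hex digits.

0x6F788DAFB389BD0A

Stored little-endian, the bytes at ascending addresses are 6F 78 8D AF B3 89 BD 0A.
Read back as big-endian, the last byte is least significant, giving 0x6F788DAFB389BD0A.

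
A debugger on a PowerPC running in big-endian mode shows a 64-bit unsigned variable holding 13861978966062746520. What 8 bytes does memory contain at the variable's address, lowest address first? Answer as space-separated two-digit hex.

13861978966062746520 in hexadecimal, padded to 64 bits, is 0xC05FA46CFC1B4B98.
Split into bytes (most-significant first): C0 5F A4 6C FC 1B 4B 98.
Big-endian stores the most-significant byte at the lowest address.
So the memory order matches the most-significant-first order: C0 5F A4 6C FC 1B 4B 98.

C0 5F A4 6C FC 1B 4B 98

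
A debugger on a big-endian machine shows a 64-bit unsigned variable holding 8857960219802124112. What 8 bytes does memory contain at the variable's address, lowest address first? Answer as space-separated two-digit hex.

8857960219802124112 in hexadecimal, padded to 64 bits, is 0x7AEDCBE36FD8BF50.
Split into bytes (most-significant first): 7A ED CB E3 6F D8 BF 50.
In big-endian order the high byte comes first in memory.
So the memory order matches the most-significant-first order: 7A ED CB E3 6F D8 BF 50.

7A ED CB E3 6F D8 BF 50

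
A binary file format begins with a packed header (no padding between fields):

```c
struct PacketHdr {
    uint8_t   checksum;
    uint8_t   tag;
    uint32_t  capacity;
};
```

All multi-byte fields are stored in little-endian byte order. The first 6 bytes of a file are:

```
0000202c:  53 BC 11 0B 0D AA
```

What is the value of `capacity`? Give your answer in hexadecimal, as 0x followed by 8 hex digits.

0xAA0D0B11

`capacity` follows `checksum` (1 B), `tag` (1 B), so it starts at offset 1 + 1 = 2 and occupies 4 bytes.
Bytes at offsets 2..5: 11 0B 0D AA.
Little-endian: lowest address holds the least-significant byte.
Reassemble most-significant byte first: AA 0D 0B 11 → 0xAA0D0B11.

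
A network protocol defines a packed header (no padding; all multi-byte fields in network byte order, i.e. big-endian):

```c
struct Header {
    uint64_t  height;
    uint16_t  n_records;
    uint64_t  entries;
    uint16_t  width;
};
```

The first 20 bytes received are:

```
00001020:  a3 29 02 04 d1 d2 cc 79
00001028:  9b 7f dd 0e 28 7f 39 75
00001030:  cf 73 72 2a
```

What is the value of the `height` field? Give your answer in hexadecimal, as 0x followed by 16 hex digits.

`height` is the first field, at byte offset 0, occupying 8 bytes.
Bytes at offsets 0..7: A3 29 02 04 D1 D2 CC 79.
Big-endian stores the most-significant byte at the lowest address.
The bytes are already most-significant first: 0xA3290204D1D2CC79.

0xA3290204D1D2CC79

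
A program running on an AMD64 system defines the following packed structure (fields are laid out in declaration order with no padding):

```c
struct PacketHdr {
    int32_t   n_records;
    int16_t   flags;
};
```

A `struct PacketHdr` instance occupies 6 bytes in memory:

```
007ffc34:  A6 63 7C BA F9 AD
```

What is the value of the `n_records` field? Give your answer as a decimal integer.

`n_records` is the first field, at byte offset 0, occupying 4 bytes.
Bytes at offsets 0..3: A6 63 7C BA.
Little-endian stores the least-significant byte at the lowest address.
Reassemble most-significant byte first: BA 7C 63 A6 → 0xBA7C63A6.
Top bit is set, so as a signed 32-bit value this is 0xBA7C63A6 − 2^32 = -1166253146.

-1166253146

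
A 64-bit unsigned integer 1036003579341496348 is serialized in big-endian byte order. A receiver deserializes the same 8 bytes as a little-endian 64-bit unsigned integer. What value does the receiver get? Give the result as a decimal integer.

2080854569505480718

1036003579341496348 in 64-bit hexadecimal is 0x0E609FC434AEE01C.
Stored big-endian, the bytes at ascending addresses are 0E 60 9F C4 34 AE E0 1C.
Read back as little-endian, the first byte is least significant, giving 0x1CE0AE34C49F600E.
0x1CE0AE34C49F600E = 2080854569505480718.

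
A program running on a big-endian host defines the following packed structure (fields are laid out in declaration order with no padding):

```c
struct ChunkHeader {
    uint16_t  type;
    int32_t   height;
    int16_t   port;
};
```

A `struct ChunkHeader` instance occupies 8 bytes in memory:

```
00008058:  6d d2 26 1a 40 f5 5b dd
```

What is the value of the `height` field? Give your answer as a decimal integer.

`height` follows `type` (2 bytes), so it starts at byte offset 2 and occupies 4 bytes.
Bytes at offsets 2..5: 26 1A 40 F5.
Big-endian stores the most-significant byte at the lowest address.
The bytes are already most-significant first: 0x261A40F5.
0x261A40F5 = 639254773.

639254773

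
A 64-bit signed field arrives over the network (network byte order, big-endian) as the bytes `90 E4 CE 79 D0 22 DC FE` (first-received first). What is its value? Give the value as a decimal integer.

-8006047214979588866

In big-endian order the high byte comes first in memory.
The bytes are already most-significant first: 0x90E4CE79D022DCFE.
Top bit is set, so as a signed 64-bit value this is 0x90E4CE79D022DCFE − 2^64 = -8006047214979588866.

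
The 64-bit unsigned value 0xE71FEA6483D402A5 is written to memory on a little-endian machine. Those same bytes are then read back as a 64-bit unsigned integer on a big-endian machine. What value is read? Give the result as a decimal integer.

Stored little-endian, the bytes at ascending addresses are A5 02 D4 83 64 EA 1F E7.
Read back as big-endian, the last byte is least significant, giving 0xA502D48364EA1FE7.
0xA502D48364EA1FE7 = 11890299627010400231.

11890299627010400231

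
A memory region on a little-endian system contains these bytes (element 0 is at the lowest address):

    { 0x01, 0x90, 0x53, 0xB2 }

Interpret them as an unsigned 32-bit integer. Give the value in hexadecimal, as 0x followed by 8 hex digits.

0xB2539001

In little-endian order the low byte comes first in memory.
Reassemble most-significant byte first: B2 53 90 01 → 0xB2539001.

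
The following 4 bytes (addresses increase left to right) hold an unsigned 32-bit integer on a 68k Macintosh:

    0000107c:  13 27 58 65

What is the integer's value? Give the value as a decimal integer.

321345637

In big-endian order the high byte comes first in memory.
The bytes are already most-significant first: 0x13275865.
0x13275865 = 321345637.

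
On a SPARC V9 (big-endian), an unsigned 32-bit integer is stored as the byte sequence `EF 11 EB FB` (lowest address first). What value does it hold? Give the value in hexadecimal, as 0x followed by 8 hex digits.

Big-endian stores the most-significant byte at the lowest address.
The bytes are already most-significant first: 0xEF11EBFB.

0xEF11EBFB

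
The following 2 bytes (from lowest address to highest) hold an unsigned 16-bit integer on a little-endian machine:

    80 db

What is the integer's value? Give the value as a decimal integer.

Little-endian: lowest address holds the least-significant byte.
Reassemble most-significant byte first: DB 80 → 0xDB80.
0xDB80 = 56192.

56192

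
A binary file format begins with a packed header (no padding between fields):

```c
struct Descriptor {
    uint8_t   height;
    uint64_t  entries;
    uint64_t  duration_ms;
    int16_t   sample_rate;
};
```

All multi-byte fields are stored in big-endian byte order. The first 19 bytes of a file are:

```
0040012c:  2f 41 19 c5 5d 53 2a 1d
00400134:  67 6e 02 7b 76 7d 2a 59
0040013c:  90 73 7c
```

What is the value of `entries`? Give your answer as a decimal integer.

`entries` follows `height` (1 byte), so it starts at byte offset 1 and occupies 8 bytes.
Bytes at offsets 1..8: 41 19 C5 5D 53 2A 1D 67.
Big-endian stores the most-significant byte at the lowest address.
The bytes are already most-significant first: 0x4119C55D532A1D67.
0x4119C55D532A1D67 = 4690997491500981607.

4690997491500981607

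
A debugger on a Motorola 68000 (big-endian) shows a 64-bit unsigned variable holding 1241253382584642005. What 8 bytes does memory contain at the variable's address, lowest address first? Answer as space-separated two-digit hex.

1241253382584642005 in hexadecimal, padded to 64 bits, is 0x1139D1600135A9D5.
Split into bytes (most-significant first): 11 39 D1 60 01 35 A9 D5.
In big-endian order the high byte comes first in memory.
So the memory order matches the most-significant-first order: 11 39 D1 60 01 35 A9 D5.

11 39 D1 60 01 35 A9 D5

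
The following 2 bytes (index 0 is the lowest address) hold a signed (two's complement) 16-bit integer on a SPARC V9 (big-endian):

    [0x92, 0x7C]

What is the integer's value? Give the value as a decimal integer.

In big-endian order the high byte comes first in memory.
The bytes are already most-significant first: 0x927C.
Top bit is set, so as a signed 16-bit value this is 0x927C − 2^16 = -28036.

-28036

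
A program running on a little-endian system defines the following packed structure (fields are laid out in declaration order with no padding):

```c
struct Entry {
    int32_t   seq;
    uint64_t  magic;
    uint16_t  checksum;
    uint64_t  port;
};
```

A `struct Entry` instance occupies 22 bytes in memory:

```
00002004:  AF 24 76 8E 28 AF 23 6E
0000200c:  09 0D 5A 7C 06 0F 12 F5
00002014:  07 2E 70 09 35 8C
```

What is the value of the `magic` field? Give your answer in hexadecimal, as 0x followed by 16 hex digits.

0x7C5A0D096E23AF28

`magic` follows `seq` (4 bytes), so it starts at byte offset 4 and occupies 8 bytes.
Bytes at offsets 4..11: 28 AF 23 6E 09 0D 5A 7C.
Little-endian stores the least-significant byte at the lowest address.
Reassemble most-significant byte first: 7C 5A 0D 09 6E 23 AF 28 → 0x7C5A0D096E23AF28.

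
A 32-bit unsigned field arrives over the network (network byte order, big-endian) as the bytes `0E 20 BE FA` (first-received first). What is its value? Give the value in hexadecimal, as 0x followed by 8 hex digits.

Big-endian: lowest address holds the most-significant byte.
The bytes are already most-significant first: 0x0E20BEFA.

0x0E20BEFA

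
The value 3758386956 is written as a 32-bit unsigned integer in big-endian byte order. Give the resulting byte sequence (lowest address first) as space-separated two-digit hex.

E0 04 6F 0C

3758386956 in hexadecimal, padded to 32 bits, is 0xE0046F0C.
Split into bytes (most-significant first): E0 04 6F 0C.
Big-endian: lowest address holds the most-significant byte.
So the memory order matches the most-significant-first order: E0 04 6F 0C.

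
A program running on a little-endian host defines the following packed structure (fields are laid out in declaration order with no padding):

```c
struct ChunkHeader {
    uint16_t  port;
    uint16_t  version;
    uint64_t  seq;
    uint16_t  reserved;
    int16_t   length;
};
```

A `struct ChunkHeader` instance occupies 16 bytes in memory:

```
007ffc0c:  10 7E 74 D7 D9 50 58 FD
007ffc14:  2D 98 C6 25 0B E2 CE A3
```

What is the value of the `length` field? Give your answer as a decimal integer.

`length` follows `port` (2 B), `version` (2 B), `seq` (8 B), `reserved` (2 B), so it starts at offset 2 + 2 + 8 + 2 = 14 and occupies 2 bytes.
Bytes at offsets 14..15: CE A3.
In little-endian order the low byte comes first in memory.
Reassemble most-significant byte first: A3 CE → 0xA3CE.
Top bit is set, so as a signed 16-bit value this is 0xA3CE − 2^16 = -23602.

-23602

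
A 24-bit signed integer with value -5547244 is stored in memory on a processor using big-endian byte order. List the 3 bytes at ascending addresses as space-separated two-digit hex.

AB 5B 14

Two's complement of -5547244 in 24 bits: 5547244 = 0x54A4EC; invert → 0xAB5B13; add 1 → 0xAB5B14.
Split into bytes (most-significant first): AB 5B 14.
Big-endian: lowest address holds the most-significant byte.
So the memory order matches the most-significant-first order: AB 5B 14.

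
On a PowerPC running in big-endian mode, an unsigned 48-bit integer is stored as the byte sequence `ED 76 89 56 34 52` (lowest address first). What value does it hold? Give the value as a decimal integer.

261093366051922

Big-endian: lowest address holds the most-significant byte.
The bytes are already most-significant first: 0xED7689563452.
0xED7689563452 = 261093366051922.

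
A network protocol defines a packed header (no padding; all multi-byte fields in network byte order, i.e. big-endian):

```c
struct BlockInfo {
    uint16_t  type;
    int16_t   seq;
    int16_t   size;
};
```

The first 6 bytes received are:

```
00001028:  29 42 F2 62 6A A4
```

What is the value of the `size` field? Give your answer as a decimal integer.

`size` follows `type` (2 B), `seq` (2 B), so it starts at offset 2 + 2 = 4 and occupies 2 bytes.
Bytes at offsets 4..5: 6A A4.
Big-endian stores the most-significant byte at the lowest address.
The bytes are already most-significant first: 0x6AA4.
0x6AA4 = 27300.

27300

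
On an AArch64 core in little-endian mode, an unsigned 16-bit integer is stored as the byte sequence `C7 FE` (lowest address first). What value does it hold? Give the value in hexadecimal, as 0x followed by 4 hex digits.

0xFEC7

Little-endian: lowest address holds the least-significant byte.
Reassemble most-significant byte first: FE C7 → 0xFEC7.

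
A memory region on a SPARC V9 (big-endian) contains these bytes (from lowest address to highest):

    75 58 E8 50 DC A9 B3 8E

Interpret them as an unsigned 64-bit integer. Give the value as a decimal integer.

Big-endian stores the most-significant byte at the lowest address.
The bytes are already most-significant first: 0x7558E850DCA9B38E.
0x7558E850DCA9B38E = 8455763734385243022.

8455763734385243022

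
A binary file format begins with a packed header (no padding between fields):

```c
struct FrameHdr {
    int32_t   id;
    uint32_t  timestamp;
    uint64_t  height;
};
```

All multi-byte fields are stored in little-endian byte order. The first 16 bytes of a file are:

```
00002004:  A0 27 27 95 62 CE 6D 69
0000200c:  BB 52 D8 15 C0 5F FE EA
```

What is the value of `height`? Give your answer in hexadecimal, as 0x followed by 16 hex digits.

0xEAFE5FC015D852BB

`height` follows `id` (4 B), `timestamp` (4 B), so it starts at offset 4 + 4 = 8 and occupies 8 bytes.
Bytes at offsets 8..15: BB 52 D8 15 C0 5F FE EA.
In little-endian order the low byte comes first in memory.
Reassemble most-significant byte first: EA FE 5F C0 15 D8 52 BB → 0xEAFE5FC015D852BB.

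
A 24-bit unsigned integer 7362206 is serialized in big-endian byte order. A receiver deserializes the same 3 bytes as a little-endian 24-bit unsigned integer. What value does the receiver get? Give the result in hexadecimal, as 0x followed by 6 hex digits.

0x9E5670

7362206 in 24-bit hexadecimal is 0x70569E.
Stored big-endian, the bytes at ascending addresses are 70 56 9E.
Read back as little-endian, the first byte is least significant, giving 0x9E5670.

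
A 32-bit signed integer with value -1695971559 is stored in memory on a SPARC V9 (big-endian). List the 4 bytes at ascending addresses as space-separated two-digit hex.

Two's complement of -1695971559 in 32 bits: 1695971559 = 0x651678E7; invert → 0x9AE98718; add 1 → 0x9AE98719.
Split into bytes (most-significant first): 9A E9 87 19.
In big-endian order the high byte comes first in memory.
So the memory order matches the most-significant-first order: 9A E9 87 19.

9A E9 87 19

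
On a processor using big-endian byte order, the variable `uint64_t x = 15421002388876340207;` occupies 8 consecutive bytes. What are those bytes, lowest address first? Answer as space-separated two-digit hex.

D6 02 67 F7 FD 6C AB EF

15421002388876340207 in hexadecimal, padded to 64 bits, is 0xD60267F7FD6CABEF.
Split into bytes (most-significant first): D6 02 67 F7 FD 6C AB EF.
Big-endian stores the most-significant byte at the lowest address.
So the memory order matches the most-significant-first order: D6 02 67 F7 FD 6C AB EF.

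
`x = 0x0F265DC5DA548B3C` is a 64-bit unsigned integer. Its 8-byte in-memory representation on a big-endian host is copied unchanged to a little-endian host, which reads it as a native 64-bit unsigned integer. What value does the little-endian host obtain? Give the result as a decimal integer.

Stored big-endian, the bytes at ascending addresses are 0F 26 5D C5 DA 54 8B 3C.
Read back as little-endian, the first byte is least significant, giving 0x3C8B54DAC55D260F.
0x3C8B54DAC55D260F = 4362673962629277199.

4362673962629277199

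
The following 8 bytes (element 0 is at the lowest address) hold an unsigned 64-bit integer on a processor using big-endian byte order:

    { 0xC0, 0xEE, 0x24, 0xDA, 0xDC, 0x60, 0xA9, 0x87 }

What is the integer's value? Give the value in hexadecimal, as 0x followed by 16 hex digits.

0xC0EE24DADC60A987

Big-endian: lowest address holds the most-significant byte.
The bytes are already most-significant first: 0xC0EE24DADC60A987.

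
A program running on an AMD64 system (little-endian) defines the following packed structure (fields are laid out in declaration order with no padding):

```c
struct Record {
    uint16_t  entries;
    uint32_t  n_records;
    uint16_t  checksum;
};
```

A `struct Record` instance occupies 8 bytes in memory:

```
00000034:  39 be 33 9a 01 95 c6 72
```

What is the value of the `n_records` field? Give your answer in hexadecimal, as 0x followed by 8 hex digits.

0x95019A33

`n_records` follows `entries` (2 bytes), so it starts at byte offset 2 and occupies 4 bytes.
Bytes at offsets 2..5: 33 9A 01 95.
Little-endian: lowest address holds the least-significant byte.
Reassemble most-significant byte first: 95 01 9A 33 → 0x95019A33.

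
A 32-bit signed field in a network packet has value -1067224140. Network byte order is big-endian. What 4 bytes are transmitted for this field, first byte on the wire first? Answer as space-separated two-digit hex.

C0 63 73 B4

Two's complement of -1067224140 in 32 bits: 1067224140 = 0x3F9C8C4C; invert → 0xC06373B3; add 1 → 0xC06373B4.
Split into bytes (most-significant first): C0 63 73 B4.
Big-endian: lowest address holds the most-significant byte.
So the memory order matches the most-significant-first order: C0 63 73 B4.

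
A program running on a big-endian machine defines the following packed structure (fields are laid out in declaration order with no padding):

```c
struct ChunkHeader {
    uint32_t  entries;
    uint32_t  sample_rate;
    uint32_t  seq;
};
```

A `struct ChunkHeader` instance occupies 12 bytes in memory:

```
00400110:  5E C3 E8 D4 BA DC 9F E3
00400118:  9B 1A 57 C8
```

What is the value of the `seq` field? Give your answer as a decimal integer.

`seq` follows `entries` (4 B), `sample_rate` (4 B), so it starts at offset 4 + 4 = 8 and occupies 4 bytes.
Bytes at offsets 8..11: 9B 1A 57 C8.
In big-endian order the high byte comes first in memory.
The bytes are already most-significant first: 0x9B1A57C8.
0x9B1A57C8 = 2602194888.

2602194888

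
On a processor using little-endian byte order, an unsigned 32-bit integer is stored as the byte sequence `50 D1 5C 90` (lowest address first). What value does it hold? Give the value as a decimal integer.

2422002000

Little-endian stores the least-significant byte at the lowest address.
Reassemble most-significant byte first: 90 5C D1 50 → 0x905CD150.
0x905CD150 = 2422002000.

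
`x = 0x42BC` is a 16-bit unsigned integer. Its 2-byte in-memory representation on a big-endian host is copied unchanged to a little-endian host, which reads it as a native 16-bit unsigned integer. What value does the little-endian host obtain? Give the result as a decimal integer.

Stored big-endian, the bytes at ascending addresses are 42 BC.
Read back as little-endian, the first byte is least significant, giving 0xBC42.
0xBC42 = 48194.

48194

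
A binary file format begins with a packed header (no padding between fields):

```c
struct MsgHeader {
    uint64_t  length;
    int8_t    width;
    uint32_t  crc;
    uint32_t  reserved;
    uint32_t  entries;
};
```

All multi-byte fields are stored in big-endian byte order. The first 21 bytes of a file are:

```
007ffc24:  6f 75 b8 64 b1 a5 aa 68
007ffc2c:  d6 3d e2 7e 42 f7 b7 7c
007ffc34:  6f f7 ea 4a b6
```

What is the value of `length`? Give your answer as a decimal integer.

`length` is the first field, at byte offset 0, occupying 8 bytes.
Bytes at offsets 0..7: 6F 75 B8 64 B1 A5 AA 68.
Big-endian: lowest address holds the most-significant byte.
The bytes are already most-significant first: 0x6F75B864B1A5AA68.
0x6F75B864B1A5AA68 = 8031528253101812328.

8031528253101812328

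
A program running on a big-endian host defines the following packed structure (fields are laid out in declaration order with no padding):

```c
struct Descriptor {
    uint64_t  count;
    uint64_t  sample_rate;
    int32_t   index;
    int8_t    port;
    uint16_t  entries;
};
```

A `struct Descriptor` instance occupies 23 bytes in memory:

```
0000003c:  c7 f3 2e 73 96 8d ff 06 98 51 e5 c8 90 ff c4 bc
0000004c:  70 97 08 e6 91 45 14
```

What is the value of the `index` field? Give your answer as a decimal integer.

`index` follows `count` (8 B), `sample_rate` (8 B), so it starts at offset 8 + 8 = 16 and occupies 4 bytes.
Bytes at offsets 16..19: 70 97 08 E6.
Big-endian: lowest address holds the most-significant byte.
The bytes are already most-significant first: 0x709708E6.
0x709708E6 = 1888946406.

1888946406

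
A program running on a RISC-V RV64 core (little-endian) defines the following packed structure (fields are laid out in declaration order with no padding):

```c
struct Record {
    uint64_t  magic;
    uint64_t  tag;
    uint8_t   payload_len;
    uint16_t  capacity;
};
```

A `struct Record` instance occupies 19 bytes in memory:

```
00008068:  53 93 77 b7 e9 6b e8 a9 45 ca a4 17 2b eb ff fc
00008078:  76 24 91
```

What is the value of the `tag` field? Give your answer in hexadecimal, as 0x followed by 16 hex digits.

`tag` follows `magic` (8 bytes), so it starts at byte offset 8 and occupies 8 bytes.
Bytes at offsets 8..15: 45 CA A4 17 2B EB FF FC.
Little-endian stores the least-significant byte at the lowest address.
Reassemble most-significant byte first: FC FF EB 2B 17 A4 CA 45 → 0xFCFFEB2B17A4CA45.

0xFCFFEB2B17A4CA45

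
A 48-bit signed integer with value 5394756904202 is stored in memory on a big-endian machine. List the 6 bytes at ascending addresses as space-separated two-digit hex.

04 E8 10 91 A5 0A

5394756904202 in hexadecimal, padded to 48 bits, is 0x04E81091A50A.
Split into bytes (most-significant first): 04 E8 10 91 A5 0A.
In big-endian order the high byte comes first in memory.
So the memory order matches the most-significant-first order: 04 E8 10 91 A5 0A.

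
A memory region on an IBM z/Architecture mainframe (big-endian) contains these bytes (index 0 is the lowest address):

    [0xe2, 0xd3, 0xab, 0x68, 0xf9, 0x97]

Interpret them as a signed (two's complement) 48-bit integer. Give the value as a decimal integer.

Big-endian: lowest address holds the most-significant byte.
The bytes are already most-significant first: 0xE2D3AB68F997.
Top bit is set, so as a signed 48-bit value this is 0xE2D3AB68F997 − 2^48 = -32076234950249.

-32076234950249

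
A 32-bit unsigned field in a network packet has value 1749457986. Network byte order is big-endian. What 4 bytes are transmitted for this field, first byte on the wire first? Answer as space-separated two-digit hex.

68 46 9C 42

1749457986 in hexadecimal, padded to 32 bits, is 0x68469C42.
Split into bytes (most-significant first): 68 46 9C 42.
Big-endian stores the most-significant byte at the lowest address.
So the memory order matches the most-significant-first order: 68 46 9C 42.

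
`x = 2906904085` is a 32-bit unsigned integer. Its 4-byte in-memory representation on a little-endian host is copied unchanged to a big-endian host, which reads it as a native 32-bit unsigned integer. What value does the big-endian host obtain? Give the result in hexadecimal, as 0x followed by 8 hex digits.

0x15D643AD

2906904085 in 32-bit hexadecimal is 0xAD43D615.
Stored little-endian, the bytes at ascending addresses are 15 D6 43 AD.
Read back as big-endian, the last byte is least significant, giving 0x15D643AD.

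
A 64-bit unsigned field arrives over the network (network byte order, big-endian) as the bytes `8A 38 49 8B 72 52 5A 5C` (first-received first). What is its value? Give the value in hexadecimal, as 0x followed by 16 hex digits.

0x8A38498B72525A5C

Big-endian stores the most-significant byte at the lowest address.
The bytes are already most-significant first: 0x8A38498B72525A5C.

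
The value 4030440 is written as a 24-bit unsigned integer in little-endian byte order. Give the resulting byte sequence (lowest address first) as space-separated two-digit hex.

4030440 in hexadecimal, padded to 24 bits, is 0x3D7FE8.
Split into bytes (most-significant first): 3D 7F E8.
Little-endian: lowest address holds the least-significant byte.
So at ascending addresses the bytes are E8 7F 3D.

E8 7F 3D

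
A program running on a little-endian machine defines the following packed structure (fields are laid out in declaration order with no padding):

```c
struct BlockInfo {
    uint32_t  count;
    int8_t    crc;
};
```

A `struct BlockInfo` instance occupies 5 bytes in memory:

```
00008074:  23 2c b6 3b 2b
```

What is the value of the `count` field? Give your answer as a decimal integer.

1001794595

`count` is the first field, at byte offset 0, occupying 4 bytes.
Bytes at offsets 0..3: 23 2C B6 3B.
Little-endian stores the least-significant byte at the lowest address.
Reassemble most-significant byte first: 3B B6 2C 23 → 0x3BB62C23.
0x3BB62C23 = 1001794595.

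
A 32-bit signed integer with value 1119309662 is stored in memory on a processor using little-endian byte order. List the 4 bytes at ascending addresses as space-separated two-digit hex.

1119309662 in hexadecimal, padded to 32 bits, is 0x42B74F5E.
Split into bytes (most-significant first): 42 B7 4F 5E.
Little-endian stores the least-significant byte at the lowest address.
So at ascending addresses the bytes are 5E 4F B7 42.

5E 4F B7 42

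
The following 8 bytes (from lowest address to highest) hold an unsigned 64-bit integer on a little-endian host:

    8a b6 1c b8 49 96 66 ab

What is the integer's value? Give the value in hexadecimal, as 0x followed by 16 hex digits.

Little-endian: lowest address holds the least-significant byte.
Reassemble most-significant byte first: AB 66 96 49 B8 1C B6 8A → 0xAB669649B81CB68A.

0xAB669649B81CB68A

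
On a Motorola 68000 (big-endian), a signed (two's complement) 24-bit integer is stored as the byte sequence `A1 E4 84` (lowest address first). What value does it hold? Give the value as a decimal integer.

-6167420

Big-endian stores the most-significant byte at the lowest address.
The bytes are already most-significant first: 0xA1E484.
Top bit is set, so as a signed 24-bit value this is 0xA1E484 − 2^24 = -6167420.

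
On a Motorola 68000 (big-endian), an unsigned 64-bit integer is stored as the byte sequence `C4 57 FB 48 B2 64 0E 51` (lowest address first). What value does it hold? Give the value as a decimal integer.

Big-endian stores the most-significant byte at the lowest address.
The bytes are already most-significant first: 0xC457FB48B2640E51.
0xC457FB48B2640E51 = 14148053044056821329.

14148053044056821329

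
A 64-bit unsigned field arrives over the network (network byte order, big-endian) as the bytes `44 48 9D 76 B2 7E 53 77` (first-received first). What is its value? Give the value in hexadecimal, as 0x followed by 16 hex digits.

0x44489D76B27E5377

Big-endian stores the most-significant byte at the lowest address.
The bytes are already most-significant first: 0x44489D76B27E5377.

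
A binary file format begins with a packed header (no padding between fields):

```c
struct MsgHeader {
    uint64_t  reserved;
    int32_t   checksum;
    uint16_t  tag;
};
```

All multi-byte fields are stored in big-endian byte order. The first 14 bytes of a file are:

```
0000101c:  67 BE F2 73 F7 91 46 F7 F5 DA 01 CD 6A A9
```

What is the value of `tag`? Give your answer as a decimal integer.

`tag` follows `reserved` (8 B), `checksum` (4 B), so it starts at offset 8 + 4 = 12 and occupies 2 bytes.
Bytes at offsets 12..13: 6A A9.
Big-endian: lowest address holds the most-significant byte.
The bytes are already most-significant first: 0x6AA9.
0x6AA9 = 27305.

27305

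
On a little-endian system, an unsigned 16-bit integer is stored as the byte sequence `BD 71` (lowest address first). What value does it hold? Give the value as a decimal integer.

Little-endian: lowest address holds the least-significant byte.
Reassemble most-significant byte first: 71 BD → 0x71BD.
0x71BD = 29117.

29117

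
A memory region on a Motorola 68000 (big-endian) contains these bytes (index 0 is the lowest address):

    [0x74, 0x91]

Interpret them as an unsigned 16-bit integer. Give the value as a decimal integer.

29841

Big-endian stores the most-significant byte at the lowest address.
The bytes are already most-significant first: 0x7491.
0x7491 = 29841.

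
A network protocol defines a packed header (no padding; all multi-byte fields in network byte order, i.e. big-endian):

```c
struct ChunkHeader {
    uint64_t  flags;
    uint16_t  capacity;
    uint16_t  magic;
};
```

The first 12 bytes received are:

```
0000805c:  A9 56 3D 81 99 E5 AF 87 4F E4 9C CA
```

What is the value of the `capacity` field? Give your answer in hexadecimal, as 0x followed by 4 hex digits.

0x4FE4

`capacity` follows `flags` (8 bytes), so it starts at byte offset 8 and occupies 2 bytes.
Bytes at offsets 8..9: 4F E4.
In big-endian order the high byte comes first in memory.
The bytes are already most-significant first: 0x4FE4.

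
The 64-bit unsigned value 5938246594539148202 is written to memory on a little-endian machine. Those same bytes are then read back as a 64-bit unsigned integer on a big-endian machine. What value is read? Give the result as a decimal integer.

5938246594539148202 in 64-bit hexadecimal is 0x5268E3D0C82DD3AA.
Stored little-endian, the bytes at ascending addresses are AA D3 2D C8 D0 E3 68 52.
Read back as big-endian, the last byte is least significant, giving 0xAAD32DC8D0E36852.
0xAAD32DC8D0E36852 = 12309232547054970962.

12309232547054970962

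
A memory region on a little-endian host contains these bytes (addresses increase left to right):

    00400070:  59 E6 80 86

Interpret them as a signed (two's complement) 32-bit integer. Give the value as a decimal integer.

-2038372775

Little-endian: lowest address holds the least-significant byte.
Reassemble most-significant byte first: 86 80 E6 59 → 0x8680E659.
Top bit is set, so as a signed 32-bit value this is 0x8680E659 − 2^32 = -2038372775.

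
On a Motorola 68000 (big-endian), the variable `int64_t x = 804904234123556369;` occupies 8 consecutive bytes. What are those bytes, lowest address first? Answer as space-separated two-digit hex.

0B 2B 98 22 E9 24 76 11

804904234123556369 in hexadecimal, padded to 64 bits, is 0x0B2B9822E9247611.
Split into bytes (most-significant first): 0B 2B 98 22 E9 24 76 11.
Big-endian: lowest address holds the most-significant byte.
So the memory order matches the most-significant-first order: 0B 2B 98 22 E9 24 76 11.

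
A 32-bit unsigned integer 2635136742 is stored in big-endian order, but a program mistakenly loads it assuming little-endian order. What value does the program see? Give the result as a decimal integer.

2635136742 in 32-bit hexadecimal is 0x9D10FEE6.
Stored big-endian, the bytes at ascending addresses are 9D 10 FE E6.
Read back as little-endian, the first byte is least significant, giving 0xE6FE109D.
0xE6FE109D = 3875410077.

3875410077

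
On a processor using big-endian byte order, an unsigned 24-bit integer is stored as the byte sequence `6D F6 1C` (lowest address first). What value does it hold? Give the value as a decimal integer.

7206428

In big-endian order the high byte comes first in memory.
The bytes are already most-significant first: 0x6DF61C.
0x6DF61C = 7206428.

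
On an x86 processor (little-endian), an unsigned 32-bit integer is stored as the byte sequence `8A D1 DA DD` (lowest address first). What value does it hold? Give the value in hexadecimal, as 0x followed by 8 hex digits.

In little-endian order the low byte comes first in memory.
Reassemble most-significant byte first: DD DA D1 8A → 0xDDDAD18A.

0xDDDAD18A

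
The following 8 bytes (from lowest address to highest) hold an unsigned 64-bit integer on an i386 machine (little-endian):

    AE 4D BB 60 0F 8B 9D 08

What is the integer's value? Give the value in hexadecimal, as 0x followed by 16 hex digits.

0x089D8B0F60BB4DAE

In little-endian order the low byte comes first in memory.
Reassemble most-significant byte first: 08 9D 8B 0F 60 BB 4D AE → 0x089D8B0F60BB4DAE.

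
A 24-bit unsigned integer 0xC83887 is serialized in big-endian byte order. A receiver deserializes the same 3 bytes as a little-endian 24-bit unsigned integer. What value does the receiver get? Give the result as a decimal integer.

Stored big-endian, the bytes at ascending addresses are C8 38 87.
Read back as little-endian, the first byte is least significant, giving 0x8738C8.
0x8738C8 = 8861896.

8861896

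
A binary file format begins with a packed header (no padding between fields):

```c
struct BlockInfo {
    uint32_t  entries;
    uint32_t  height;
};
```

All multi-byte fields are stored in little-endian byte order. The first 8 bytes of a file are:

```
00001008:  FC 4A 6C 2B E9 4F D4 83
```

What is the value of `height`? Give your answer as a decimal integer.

`height` follows `entries` (4 bytes), so it starts at byte offset 4 and occupies 4 bytes.
Bytes at offsets 4..7: E9 4F D4 83.
Little-endian: lowest address holds the least-significant byte.
Reassemble most-significant byte first: 83 D4 4F E9 → 0x83D44FE9.
0x83D44FE9 = 2211729385.

2211729385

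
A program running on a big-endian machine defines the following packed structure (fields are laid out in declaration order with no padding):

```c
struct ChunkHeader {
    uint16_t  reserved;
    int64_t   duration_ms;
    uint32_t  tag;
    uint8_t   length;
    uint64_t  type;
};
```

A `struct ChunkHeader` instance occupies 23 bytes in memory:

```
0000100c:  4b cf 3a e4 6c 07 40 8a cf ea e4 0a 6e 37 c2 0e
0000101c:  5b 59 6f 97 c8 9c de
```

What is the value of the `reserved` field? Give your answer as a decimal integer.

19407

`reserved` is the first field, at byte offset 0, occupying 2 bytes.
Bytes at offsets 0..1: 4B CF.
Big-endian stores the most-significant byte at the lowest address.
The bytes are already most-significant first: 0x4BCF.
0x4BCF = 19407.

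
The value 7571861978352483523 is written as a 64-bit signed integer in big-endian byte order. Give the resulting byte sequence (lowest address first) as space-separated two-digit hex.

7571861978352483523 in hexadecimal, padded to 64 bits, is 0x6914A85A13FC7CC3.
Split into bytes (most-significant first): 69 14 A8 5A 13 FC 7C C3.
Big-endian stores the most-significant byte at the lowest address.
So the memory order matches the most-significant-first order: 69 14 A8 5A 13 FC 7C C3.

69 14 A8 5A 13 FC 7C C3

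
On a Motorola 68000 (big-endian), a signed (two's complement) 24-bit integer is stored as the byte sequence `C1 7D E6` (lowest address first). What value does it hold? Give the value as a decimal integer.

-4096538

Big-endian: lowest address holds the most-significant byte.
The bytes are already most-significant first: 0xC17DE6.
Top bit is set, so as a signed 24-bit value this is 0xC17DE6 − 2^24 = -4096538.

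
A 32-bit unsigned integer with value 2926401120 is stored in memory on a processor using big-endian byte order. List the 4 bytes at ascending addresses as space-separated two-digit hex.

AE 6D 56 60

2926401120 in hexadecimal, padded to 32 bits, is 0xAE6D5660.
Split into bytes (most-significant first): AE 6D 56 60.
Big-endian stores the most-significant byte at the lowest address.
So the memory order matches the most-significant-first order: AE 6D 56 60.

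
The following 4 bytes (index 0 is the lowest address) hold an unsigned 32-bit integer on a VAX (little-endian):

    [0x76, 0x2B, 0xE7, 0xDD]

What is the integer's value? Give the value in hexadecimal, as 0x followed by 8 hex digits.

0xDDE72B76

In little-endian order the low byte comes first in memory.
Reassemble most-significant byte first: DD E7 2B 76 → 0xDDE72B76.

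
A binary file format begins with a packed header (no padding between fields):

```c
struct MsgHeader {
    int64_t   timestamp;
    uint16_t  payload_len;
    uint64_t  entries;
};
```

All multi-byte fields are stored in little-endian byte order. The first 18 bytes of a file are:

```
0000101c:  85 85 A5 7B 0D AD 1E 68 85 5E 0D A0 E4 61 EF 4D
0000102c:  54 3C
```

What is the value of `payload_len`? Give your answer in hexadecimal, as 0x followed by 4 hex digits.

`payload_len` follows `timestamp` (8 bytes), so it starts at byte offset 8 and occupies 2 bytes.
Bytes at offsets 8..9: 85 5E.
Little-endian stores the least-significant byte at the lowest address.
Reassemble most-significant byte first: 5E 85 → 0x5E85.

0x5E85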